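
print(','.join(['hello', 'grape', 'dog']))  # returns hello,grape,dog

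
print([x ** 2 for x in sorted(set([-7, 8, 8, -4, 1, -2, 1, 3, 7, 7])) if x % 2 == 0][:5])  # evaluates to [16, 4, 64]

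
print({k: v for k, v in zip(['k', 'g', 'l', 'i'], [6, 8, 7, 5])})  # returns {'k': 6, 'g': 8, 'l': 7, 'i': 5}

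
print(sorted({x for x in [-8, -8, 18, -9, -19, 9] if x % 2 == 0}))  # [-8, 18]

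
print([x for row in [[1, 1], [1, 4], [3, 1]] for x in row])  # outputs [1, 1, 1, 4, 3, 1]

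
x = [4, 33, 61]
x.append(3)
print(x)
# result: [4, 33, 61, 3]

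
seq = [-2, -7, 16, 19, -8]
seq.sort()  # [-8, -7, -2, 16, 19]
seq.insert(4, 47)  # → [-8, -7, -2, 16, 47, 19]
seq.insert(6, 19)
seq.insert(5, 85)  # [-8, -7, -2, 16, 47, 85, 19, 19]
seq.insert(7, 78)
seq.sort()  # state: [-8, -7, -2, 16, 19, 19, 47, 78, 85]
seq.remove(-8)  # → [-7, -2, 16, 19, 19, 47, 78, 85]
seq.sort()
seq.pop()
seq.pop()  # 78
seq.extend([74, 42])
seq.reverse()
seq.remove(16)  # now [42, 74, 47, 19, 19, -2, -7]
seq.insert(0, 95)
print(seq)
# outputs [95, 42, 74, 47, 19, 19, -2, -7]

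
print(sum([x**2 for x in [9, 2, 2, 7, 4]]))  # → 154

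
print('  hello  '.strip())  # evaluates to hello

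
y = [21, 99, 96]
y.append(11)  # [21, 99, 96, 11]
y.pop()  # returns 11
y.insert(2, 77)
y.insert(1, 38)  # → [21, 38, 99, 77, 96]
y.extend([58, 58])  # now [21, 38, 99, 77, 96, 58, 58]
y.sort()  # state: [21, 38, 58, 58, 77, 96, 99]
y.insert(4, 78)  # [21, 38, 58, 58, 78, 77, 96, 99]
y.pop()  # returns 99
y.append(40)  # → [21, 38, 58, 58, 78, 77, 96, 40]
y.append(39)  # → [21, 38, 58, 58, 78, 77, 96, 40, 39]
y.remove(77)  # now [21, 38, 58, 58, 78, 96, 40, 39]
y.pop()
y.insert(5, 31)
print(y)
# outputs [21, 38, 58, 58, 78, 31, 96, 40]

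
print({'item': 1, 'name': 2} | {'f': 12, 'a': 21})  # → {'item': 1, 'name': 2, 'f': 12, 'a': 21}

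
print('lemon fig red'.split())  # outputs ['lemon', 'fig', 'red']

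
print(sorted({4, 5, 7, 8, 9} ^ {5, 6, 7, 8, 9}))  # [4, 6]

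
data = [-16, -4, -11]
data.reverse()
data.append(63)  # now [-11, -4, -16, 63]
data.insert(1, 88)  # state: [-11, 88, -4, -16, 63]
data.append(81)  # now [-11, 88, -4, -16, 63, 81]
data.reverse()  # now [81, 63, -16, -4, 88, -11]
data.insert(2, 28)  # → [81, 63, 28, -16, -4, 88, -11]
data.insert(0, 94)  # [94, 81, 63, 28, -16, -4, 88, -11]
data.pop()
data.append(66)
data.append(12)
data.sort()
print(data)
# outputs [-16, -4, 12, 28, 63, 66, 81, 88, 94]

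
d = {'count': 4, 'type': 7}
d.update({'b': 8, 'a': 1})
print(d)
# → {'count': 4, 'type': 7, 'b': 8, 'a': 1}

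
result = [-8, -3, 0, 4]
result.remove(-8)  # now [-3, 0, 4]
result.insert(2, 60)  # [-3, 0, 60, 4]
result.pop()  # 4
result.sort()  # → [-3, 0, 60]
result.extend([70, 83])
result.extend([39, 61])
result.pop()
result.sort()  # [-3, 0, 39, 60, 70, 83]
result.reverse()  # [83, 70, 60, 39, 0, -3]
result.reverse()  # [-3, 0, 39, 60, 70, 83]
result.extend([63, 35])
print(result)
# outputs [-3, 0, 39, 60, 70, 83, 63, 35]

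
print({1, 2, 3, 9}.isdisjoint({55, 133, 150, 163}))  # True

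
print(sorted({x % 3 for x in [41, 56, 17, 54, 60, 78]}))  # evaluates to [0, 2]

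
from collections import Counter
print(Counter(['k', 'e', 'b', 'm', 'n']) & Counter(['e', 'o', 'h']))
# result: Counter({'e': 1})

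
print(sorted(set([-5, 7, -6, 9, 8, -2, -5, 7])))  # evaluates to [-6, -5, -2, 7, 8, 9]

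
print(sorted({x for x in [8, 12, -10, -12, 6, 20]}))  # [-12, -10, 6, 8, 12, 20]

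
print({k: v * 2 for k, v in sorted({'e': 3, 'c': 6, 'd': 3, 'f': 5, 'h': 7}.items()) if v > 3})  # {'c': 12, 'f': 10, 'h': 14}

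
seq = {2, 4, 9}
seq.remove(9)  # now {2, 4}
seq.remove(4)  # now {2}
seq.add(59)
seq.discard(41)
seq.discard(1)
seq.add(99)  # {2, 59, 99}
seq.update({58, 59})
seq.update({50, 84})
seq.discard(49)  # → {2, 50, 58, 59, 84, 99}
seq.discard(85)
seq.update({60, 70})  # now {2, 50, 58, 59, 60, 70, 84, 99}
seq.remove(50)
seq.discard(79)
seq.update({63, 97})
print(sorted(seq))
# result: [2, 58, 59, 60, 63, 70, 84, 97, 99]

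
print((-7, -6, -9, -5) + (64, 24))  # (-7, -6, -9, -5, 64, 24)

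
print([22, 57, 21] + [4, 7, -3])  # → [22, 57, 21, 4, 7, -3]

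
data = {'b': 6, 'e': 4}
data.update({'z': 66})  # {'b': 6, 'e': 4, 'z': 66}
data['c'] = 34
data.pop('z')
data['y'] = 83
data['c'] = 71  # {'b': 6, 'e': 4, 'c': 71, 'y': 83}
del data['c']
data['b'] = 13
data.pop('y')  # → 83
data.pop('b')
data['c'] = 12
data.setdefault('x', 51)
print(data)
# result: {'e': 4, 'c': 12, 'x': 51}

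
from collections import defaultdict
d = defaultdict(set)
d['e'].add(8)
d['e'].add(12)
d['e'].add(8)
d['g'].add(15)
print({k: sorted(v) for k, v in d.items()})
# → {'e': [8, 12], 'g': [15]}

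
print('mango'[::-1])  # ognam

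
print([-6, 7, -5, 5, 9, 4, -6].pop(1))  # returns 7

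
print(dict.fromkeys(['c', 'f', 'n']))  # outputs {'c': None, 'f': None, 'n': None}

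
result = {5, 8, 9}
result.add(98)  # {5, 8, 9, 98}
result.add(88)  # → {5, 8, 9, 88, 98}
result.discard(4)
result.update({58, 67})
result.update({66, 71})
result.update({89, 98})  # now {5, 8, 9, 58, 66, 67, 71, 88, 89, 98}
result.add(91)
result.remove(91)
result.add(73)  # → {5, 8, 9, 58, 66, 67, 71, 73, 88, 89, 98}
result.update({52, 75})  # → {5, 8, 9, 52, 58, 66, 67, 71, 73, 75, 88, 89, 98}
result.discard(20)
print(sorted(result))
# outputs [5, 8, 9, 52, 58, 66, 67, 71, 73, 75, 88, 89, 98]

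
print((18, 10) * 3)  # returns (18, 10, 18, 10, 18, 10)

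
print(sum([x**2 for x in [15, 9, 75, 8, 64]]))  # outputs 10091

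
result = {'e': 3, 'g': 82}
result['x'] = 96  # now {'e': 3, 'g': 82, 'x': 96}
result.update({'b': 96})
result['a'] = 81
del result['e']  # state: {'g': 82, 'x': 96, 'b': 96, 'a': 81}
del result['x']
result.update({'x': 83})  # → {'g': 82, 'b': 96, 'a': 81, 'x': 83}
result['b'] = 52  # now {'g': 82, 'b': 52, 'a': 81, 'x': 83}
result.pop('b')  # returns 52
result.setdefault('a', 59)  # 81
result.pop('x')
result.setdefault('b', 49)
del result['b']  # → {'g': 82, 'a': 81}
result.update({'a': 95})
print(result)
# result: {'g': 82, 'a': 95}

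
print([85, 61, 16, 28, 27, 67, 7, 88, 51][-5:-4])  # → [27]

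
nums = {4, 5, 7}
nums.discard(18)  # {4, 5, 7}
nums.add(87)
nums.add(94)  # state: {4, 5, 7, 87, 94}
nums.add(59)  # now {4, 5, 7, 59, 87, 94}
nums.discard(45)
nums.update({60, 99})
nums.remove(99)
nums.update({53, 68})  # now {4, 5, 7, 53, 59, 60, 68, 87, 94}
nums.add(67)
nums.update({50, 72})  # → {4, 5, 7, 50, 53, 59, 60, 67, 68, 72, 87, 94}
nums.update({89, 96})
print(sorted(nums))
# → [4, 5, 7, 50, 53, 59, 60, 67, 68, 72, 87, 89, 94, 96]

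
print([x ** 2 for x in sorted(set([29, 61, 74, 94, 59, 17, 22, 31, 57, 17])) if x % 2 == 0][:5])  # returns [484, 5476, 8836]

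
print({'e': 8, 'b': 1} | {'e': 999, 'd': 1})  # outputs {'e': 999, 'b': 1, 'd': 1}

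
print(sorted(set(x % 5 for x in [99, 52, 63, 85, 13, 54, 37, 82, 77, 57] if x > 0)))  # [0, 2, 3, 4]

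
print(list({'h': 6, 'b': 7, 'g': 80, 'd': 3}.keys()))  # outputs ['h', 'b', 'g', 'd']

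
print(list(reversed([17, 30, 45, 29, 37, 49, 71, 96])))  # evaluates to [96, 71, 49, 37, 29, 45, 30, 17]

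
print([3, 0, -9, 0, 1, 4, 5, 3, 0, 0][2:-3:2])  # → [-9, 1, 5]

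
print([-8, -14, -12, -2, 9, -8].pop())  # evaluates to -8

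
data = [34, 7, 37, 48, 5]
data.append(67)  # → [34, 7, 37, 48, 5, 67]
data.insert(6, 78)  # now [34, 7, 37, 48, 5, 67, 78]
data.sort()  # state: [5, 7, 34, 37, 48, 67, 78]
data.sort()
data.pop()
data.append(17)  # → [5, 7, 34, 37, 48, 67, 17]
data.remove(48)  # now [5, 7, 34, 37, 67, 17]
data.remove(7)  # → [5, 34, 37, 67, 17]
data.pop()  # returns 17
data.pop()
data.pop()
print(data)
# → [5, 34]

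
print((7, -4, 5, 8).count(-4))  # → 1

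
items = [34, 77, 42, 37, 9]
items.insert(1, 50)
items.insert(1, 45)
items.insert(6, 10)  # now [34, 45, 50, 77, 42, 37, 10, 9]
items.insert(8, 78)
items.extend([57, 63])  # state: [34, 45, 50, 77, 42, 37, 10, 9, 78, 57, 63]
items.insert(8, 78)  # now [34, 45, 50, 77, 42, 37, 10, 9, 78, 78, 57, 63]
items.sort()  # [9, 10, 34, 37, 42, 45, 50, 57, 63, 77, 78, 78]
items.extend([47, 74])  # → [9, 10, 34, 37, 42, 45, 50, 57, 63, 77, 78, 78, 47, 74]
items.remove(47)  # [9, 10, 34, 37, 42, 45, 50, 57, 63, 77, 78, 78, 74]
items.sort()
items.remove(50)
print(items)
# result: [9, 10, 34, 37, 42, 45, 57, 63, 74, 77, 78, 78]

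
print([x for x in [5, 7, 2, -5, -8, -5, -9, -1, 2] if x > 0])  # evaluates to [5, 7, 2, 2]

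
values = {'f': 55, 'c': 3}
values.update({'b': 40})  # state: {'f': 55, 'c': 3, 'b': 40}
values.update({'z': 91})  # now {'f': 55, 'c': 3, 'b': 40, 'z': 91}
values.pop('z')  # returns 91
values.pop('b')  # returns 40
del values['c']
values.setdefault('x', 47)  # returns 47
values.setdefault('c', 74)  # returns 74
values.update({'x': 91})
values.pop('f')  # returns 55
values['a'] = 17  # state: {'x': 91, 'c': 74, 'a': 17}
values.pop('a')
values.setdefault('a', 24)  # 24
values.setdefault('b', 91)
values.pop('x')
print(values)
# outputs {'c': 74, 'a': 24, 'b': 91}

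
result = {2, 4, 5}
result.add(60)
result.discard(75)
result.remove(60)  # {2, 4, 5}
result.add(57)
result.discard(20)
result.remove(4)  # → {2, 5, 57}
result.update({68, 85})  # {2, 5, 57, 68, 85}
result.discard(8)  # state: {2, 5, 57, 68, 85}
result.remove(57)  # {2, 5, 68, 85}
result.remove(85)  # {2, 5, 68}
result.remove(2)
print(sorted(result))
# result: [5, 68]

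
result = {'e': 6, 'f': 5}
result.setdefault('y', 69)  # 69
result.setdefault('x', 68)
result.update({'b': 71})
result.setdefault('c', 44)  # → 44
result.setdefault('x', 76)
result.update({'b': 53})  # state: {'e': 6, 'f': 5, 'y': 69, 'x': 68, 'b': 53, 'c': 44}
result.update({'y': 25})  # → {'e': 6, 'f': 5, 'y': 25, 'x': 68, 'b': 53, 'c': 44}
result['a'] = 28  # {'e': 6, 'f': 5, 'y': 25, 'x': 68, 'b': 53, 'c': 44, 'a': 28}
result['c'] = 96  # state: {'e': 6, 'f': 5, 'y': 25, 'x': 68, 'b': 53, 'c': 96, 'a': 28}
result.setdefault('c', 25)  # 96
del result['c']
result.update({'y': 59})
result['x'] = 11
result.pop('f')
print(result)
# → {'e': 6, 'y': 59, 'x': 11, 'b': 53, 'a': 28}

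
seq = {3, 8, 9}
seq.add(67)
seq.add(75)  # {3, 8, 9, 67, 75}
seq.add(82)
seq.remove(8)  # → {3, 9, 67, 75, 82}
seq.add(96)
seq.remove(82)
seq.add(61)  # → {3, 9, 61, 67, 75, 96}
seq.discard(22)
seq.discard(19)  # {3, 9, 61, 67, 75, 96}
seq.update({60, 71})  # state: {3, 9, 60, 61, 67, 71, 75, 96}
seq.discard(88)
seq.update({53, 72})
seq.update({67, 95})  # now {3, 9, 53, 60, 61, 67, 71, 72, 75, 95, 96}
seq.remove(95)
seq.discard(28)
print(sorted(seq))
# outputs [3, 9, 53, 60, 61, 67, 71, 72, 75, 96]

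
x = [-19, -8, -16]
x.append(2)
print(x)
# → [-19, -8, -16, 2]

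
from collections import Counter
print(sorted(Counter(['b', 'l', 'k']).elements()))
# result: ['b', 'k', 'l']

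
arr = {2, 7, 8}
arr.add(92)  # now {2, 7, 8, 92}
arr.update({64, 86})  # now {2, 7, 8, 64, 86, 92}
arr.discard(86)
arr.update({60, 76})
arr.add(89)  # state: {2, 7, 8, 60, 64, 76, 89, 92}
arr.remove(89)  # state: {2, 7, 8, 60, 64, 76, 92}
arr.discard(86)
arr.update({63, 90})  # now {2, 7, 8, 60, 63, 64, 76, 90, 92}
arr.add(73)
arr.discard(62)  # {2, 7, 8, 60, 63, 64, 73, 76, 90, 92}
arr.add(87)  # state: {2, 7, 8, 60, 63, 64, 73, 76, 87, 90, 92}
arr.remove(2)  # {7, 8, 60, 63, 64, 73, 76, 87, 90, 92}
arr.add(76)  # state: {7, 8, 60, 63, 64, 73, 76, 87, 90, 92}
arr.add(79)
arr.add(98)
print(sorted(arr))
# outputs [7, 8, 60, 63, 64, 73, 76, 79, 87, 90, 92, 98]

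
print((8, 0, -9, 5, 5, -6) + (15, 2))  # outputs (8, 0, -9, 5, 5, -6, 15, 2)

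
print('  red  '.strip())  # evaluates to red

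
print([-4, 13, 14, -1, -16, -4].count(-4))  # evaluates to 2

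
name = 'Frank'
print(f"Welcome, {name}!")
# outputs Welcome, Frank!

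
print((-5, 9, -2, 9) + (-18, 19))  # (-5, 9, -2, 9, -18, 19)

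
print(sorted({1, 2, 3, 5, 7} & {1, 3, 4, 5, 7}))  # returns [1, 3, 5, 7]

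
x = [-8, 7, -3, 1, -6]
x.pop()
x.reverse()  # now [1, -3, 7, -8]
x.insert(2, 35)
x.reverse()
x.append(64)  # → [-8, 7, 35, -3, 1, 64]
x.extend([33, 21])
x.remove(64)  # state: [-8, 7, 35, -3, 1, 33, 21]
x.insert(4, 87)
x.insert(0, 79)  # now [79, -8, 7, 35, -3, 87, 1, 33, 21]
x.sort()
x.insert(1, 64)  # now [-8, 64, -3, 1, 7, 21, 33, 35, 79, 87]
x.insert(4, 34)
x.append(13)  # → [-8, 64, -3, 1, 34, 7, 21, 33, 35, 79, 87, 13]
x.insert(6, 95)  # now [-8, 64, -3, 1, 34, 7, 95, 21, 33, 35, 79, 87, 13]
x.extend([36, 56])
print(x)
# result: [-8, 64, -3, 1, 34, 7, 95, 21, 33, 35, 79, 87, 13, 36, 56]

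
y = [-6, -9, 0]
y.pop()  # 0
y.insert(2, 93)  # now [-6, -9, 93]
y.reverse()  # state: [93, -9, -6]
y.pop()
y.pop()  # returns -9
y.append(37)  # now [93, 37]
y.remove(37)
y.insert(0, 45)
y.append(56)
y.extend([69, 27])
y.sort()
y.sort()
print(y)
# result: [27, 45, 56, 69, 93]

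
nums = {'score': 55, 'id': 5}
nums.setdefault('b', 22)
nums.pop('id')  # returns 5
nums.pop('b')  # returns 22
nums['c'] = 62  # {'score': 55, 'c': 62}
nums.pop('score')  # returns 55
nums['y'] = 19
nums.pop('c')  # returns 62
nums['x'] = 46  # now {'y': 19, 'x': 46}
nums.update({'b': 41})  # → {'y': 19, 'x': 46, 'b': 41}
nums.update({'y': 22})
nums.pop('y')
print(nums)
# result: {'x': 46, 'b': 41}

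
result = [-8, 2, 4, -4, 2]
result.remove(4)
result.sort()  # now [-8, -4, 2, 2]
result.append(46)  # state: [-8, -4, 2, 2, 46]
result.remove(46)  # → [-8, -4, 2, 2]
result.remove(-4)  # [-8, 2, 2]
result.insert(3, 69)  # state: [-8, 2, 2, 69]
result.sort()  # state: [-8, 2, 2, 69]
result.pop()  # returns 69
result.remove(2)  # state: [-8, 2]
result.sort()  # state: [-8, 2]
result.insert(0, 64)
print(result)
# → [64, -8, 2]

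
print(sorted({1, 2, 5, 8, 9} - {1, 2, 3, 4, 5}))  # [8, 9]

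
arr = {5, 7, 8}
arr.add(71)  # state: {5, 7, 8, 71}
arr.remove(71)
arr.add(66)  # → {5, 7, 8, 66}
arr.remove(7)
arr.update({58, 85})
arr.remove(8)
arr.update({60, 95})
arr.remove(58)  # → {5, 60, 66, 85, 95}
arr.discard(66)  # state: {5, 60, 85, 95}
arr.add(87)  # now {5, 60, 85, 87, 95}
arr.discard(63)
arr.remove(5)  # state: {60, 85, 87, 95}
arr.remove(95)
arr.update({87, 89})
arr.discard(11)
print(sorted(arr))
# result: [60, 85, 87, 89]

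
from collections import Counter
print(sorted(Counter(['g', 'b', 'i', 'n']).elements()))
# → ['b', 'g', 'i', 'n']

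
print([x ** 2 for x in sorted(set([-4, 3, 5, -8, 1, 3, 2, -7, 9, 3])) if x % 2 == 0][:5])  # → [64, 16, 4]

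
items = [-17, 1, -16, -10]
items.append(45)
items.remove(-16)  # [-17, 1, -10, 45]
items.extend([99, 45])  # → [-17, 1, -10, 45, 99, 45]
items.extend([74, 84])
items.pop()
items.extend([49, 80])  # [-17, 1, -10, 45, 99, 45, 74, 49, 80]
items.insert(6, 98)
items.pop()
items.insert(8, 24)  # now [-17, 1, -10, 45, 99, 45, 98, 74, 24, 49]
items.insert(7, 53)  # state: [-17, 1, -10, 45, 99, 45, 98, 53, 74, 24, 49]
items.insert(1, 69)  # [-17, 69, 1, -10, 45, 99, 45, 98, 53, 74, 24, 49]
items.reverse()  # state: [49, 24, 74, 53, 98, 45, 99, 45, -10, 1, 69, -17]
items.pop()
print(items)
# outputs [49, 24, 74, 53, 98, 45, 99, 45, -10, 1, 69]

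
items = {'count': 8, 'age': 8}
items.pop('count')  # 8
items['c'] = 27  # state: {'age': 8, 'c': 27}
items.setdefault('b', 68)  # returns 68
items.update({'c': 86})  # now {'age': 8, 'c': 86, 'b': 68}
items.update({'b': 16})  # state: {'age': 8, 'c': 86, 'b': 16}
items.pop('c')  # 86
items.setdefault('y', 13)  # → 13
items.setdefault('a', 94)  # 94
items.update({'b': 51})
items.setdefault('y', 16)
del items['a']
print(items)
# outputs {'age': 8, 'b': 51, 'y': 13}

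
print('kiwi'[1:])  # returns iwi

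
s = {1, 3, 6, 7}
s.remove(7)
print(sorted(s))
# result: [1, 3, 6]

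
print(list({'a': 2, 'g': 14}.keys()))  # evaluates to ['a', 'g']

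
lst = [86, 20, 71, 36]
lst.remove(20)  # [86, 71, 36]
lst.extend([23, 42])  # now [86, 71, 36, 23, 42]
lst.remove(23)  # [86, 71, 36, 42]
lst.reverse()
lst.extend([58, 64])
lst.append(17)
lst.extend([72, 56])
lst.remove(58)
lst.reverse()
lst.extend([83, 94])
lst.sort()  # [17, 36, 42, 56, 64, 71, 72, 83, 86, 94]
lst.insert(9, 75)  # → [17, 36, 42, 56, 64, 71, 72, 83, 86, 75, 94]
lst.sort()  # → [17, 36, 42, 56, 64, 71, 72, 75, 83, 86, 94]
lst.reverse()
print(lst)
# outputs [94, 86, 83, 75, 72, 71, 64, 56, 42, 36, 17]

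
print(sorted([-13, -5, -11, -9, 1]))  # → [-13, -11, -9, -5, 1]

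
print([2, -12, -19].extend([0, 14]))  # None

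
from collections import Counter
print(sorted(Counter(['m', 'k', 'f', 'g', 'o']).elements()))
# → ['f', 'g', 'k', 'm', 'o']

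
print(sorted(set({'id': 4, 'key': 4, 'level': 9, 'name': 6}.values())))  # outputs [4, 6, 9]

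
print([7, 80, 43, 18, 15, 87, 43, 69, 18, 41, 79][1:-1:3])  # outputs [80, 15, 69]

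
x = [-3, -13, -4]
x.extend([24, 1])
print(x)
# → [-3, -13, -4, 24, 1]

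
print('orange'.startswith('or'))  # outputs True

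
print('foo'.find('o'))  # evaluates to 1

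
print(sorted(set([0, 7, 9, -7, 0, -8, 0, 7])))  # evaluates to [-8, -7, 0, 7, 9]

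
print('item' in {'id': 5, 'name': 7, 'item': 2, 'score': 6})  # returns True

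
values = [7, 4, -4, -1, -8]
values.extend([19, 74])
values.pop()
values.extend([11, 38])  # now [7, 4, -4, -1, -8, 19, 11, 38]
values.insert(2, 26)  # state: [7, 4, 26, -4, -1, -8, 19, 11, 38]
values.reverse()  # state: [38, 11, 19, -8, -1, -4, 26, 4, 7]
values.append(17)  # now [38, 11, 19, -8, -1, -4, 26, 4, 7, 17]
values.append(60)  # [38, 11, 19, -8, -1, -4, 26, 4, 7, 17, 60]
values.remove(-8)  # [38, 11, 19, -1, -4, 26, 4, 7, 17, 60]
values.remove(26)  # [38, 11, 19, -1, -4, 4, 7, 17, 60]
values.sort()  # [-4, -1, 4, 7, 11, 17, 19, 38, 60]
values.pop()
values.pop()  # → 38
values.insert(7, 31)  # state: [-4, -1, 4, 7, 11, 17, 19, 31]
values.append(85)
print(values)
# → [-4, -1, 4, 7, 11, 17, 19, 31, 85]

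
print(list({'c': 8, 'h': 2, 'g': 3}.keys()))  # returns ['c', 'h', 'g']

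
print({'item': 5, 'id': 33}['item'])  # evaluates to 5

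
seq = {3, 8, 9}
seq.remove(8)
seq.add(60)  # {3, 9, 60}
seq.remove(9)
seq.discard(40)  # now {3, 60}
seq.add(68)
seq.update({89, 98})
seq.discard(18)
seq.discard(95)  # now {3, 60, 68, 89, 98}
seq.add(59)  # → {3, 59, 60, 68, 89, 98}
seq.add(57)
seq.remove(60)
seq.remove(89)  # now {3, 57, 59, 68, 98}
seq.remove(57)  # {3, 59, 68, 98}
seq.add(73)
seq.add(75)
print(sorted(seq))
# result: [3, 59, 68, 73, 75, 98]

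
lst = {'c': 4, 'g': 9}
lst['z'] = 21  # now {'c': 4, 'g': 9, 'z': 21}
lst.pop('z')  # 21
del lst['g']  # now {'c': 4}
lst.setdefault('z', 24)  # 24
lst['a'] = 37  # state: {'c': 4, 'z': 24, 'a': 37}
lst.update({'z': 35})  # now {'c': 4, 'z': 35, 'a': 37}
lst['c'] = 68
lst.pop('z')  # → 35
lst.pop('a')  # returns 37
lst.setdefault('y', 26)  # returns 26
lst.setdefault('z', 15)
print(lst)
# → {'c': 68, 'y': 26, 'z': 15}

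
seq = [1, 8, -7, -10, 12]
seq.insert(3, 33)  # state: [1, 8, -7, 33, -10, 12]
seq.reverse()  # [12, -10, 33, -7, 8, 1]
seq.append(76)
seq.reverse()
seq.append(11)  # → [76, 1, 8, -7, 33, -10, 12, 11]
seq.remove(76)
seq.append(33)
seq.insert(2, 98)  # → [1, 8, 98, -7, 33, -10, 12, 11, 33]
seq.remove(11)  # [1, 8, 98, -7, 33, -10, 12, 33]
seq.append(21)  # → [1, 8, 98, -7, 33, -10, 12, 33, 21]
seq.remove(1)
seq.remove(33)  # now [8, 98, -7, -10, 12, 33, 21]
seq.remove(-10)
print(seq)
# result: [8, 98, -7, 12, 33, 21]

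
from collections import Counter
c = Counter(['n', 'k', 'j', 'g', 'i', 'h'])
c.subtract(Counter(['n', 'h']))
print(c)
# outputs Counter({'k': 1, 'j': 1, 'g': 1, 'i': 1, 'n': 0, 'h': 0})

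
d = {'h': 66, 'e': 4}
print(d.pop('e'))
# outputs 4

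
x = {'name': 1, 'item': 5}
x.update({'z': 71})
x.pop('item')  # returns 5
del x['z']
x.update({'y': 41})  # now {'name': 1, 'y': 41}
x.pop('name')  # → 1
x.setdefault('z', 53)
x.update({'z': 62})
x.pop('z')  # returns 62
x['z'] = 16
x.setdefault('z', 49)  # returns 16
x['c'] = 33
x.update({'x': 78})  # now {'y': 41, 'z': 16, 'c': 33, 'x': 78}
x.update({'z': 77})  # {'y': 41, 'z': 77, 'c': 33, 'x': 78}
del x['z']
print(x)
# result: {'y': 41, 'c': 33, 'x': 78}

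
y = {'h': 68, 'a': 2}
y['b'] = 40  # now {'h': 68, 'a': 2, 'b': 40}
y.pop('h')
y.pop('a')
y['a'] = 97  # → {'b': 40, 'a': 97}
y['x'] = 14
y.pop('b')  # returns 40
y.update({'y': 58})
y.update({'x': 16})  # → {'a': 97, 'x': 16, 'y': 58}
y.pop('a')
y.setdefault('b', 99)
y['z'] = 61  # {'x': 16, 'y': 58, 'b': 99, 'z': 61}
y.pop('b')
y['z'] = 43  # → {'x': 16, 'y': 58, 'z': 43}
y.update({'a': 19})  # {'x': 16, 'y': 58, 'z': 43, 'a': 19}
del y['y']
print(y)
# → {'x': 16, 'z': 43, 'a': 19}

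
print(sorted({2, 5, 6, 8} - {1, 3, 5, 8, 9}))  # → [2, 6]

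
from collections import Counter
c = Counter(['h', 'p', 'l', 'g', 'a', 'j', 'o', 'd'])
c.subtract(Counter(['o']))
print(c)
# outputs Counter({'h': 1, 'p': 1, 'l': 1, 'g': 1, 'a': 1, 'j': 1, 'd': 1, 'o': 0})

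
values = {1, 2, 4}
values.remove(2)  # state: {1, 4}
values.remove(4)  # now {1}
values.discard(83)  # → {1}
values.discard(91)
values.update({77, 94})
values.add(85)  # {1, 77, 85, 94}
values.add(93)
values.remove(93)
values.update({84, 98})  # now {1, 77, 84, 85, 94, 98}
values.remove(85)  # {1, 77, 84, 94, 98}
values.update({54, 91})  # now {1, 54, 77, 84, 91, 94, 98}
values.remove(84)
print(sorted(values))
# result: [1, 54, 77, 91, 94, 98]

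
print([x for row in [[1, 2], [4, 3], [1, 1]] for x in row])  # [1, 2, 4, 3, 1, 1]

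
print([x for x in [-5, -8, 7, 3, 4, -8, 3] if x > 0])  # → [7, 3, 4, 3]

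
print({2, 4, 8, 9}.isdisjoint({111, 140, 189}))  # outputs True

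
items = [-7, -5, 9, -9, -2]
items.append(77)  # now [-7, -5, 9, -9, -2, 77]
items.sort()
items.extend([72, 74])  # [-9, -7, -5, -2, 9, 77, 72, 74]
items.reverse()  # [74, 72, 77, 9, -2, -5, -7, -9]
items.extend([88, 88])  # [74, 72, 77, 9, -2, -5, -7, -9, 88, 88]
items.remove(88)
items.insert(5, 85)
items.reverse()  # [88, -9, -7, -5, 85, -2, 9, 77, 72, 74]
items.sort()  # [-9, -7, -5, -2, 9, 72, 74, 77, 85, 88]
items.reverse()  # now [88, 85, 77, 74, 72, 9, -2, -5, -7, -9]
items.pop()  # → -9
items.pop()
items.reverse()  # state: [-5, -2, 9, 72, 74, 77, 85, 88]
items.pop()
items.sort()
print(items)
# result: [-5, -2, 9, 72, 74, 77, 85]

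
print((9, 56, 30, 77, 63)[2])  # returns 30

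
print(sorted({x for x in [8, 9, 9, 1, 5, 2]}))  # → [1, 2, 5, 8, 9]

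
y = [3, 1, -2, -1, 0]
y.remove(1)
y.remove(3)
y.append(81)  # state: [-2, -1, 0, 81]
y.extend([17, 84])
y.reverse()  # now [84, 17, 81, 0, -1, -2]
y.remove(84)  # [17, 81, 0, -1, -2]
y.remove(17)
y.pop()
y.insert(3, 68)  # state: [81, 0, -1, 68]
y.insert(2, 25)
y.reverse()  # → [68, -1, 25, 0, 81]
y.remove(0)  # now [68, -1, 25, 81]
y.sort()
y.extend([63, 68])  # [-1, 25, 68, 81, 63, 68]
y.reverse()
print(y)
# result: [68, 63, 81, 68, 25, -1]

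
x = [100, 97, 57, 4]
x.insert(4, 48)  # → [100, 97, 57, 4, 48]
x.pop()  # 48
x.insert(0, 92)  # [92, 100, 97, 57, 4]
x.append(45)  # [92, 100, 97, 57, 4, 45]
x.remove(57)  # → [92, 100, 97, 4, 45]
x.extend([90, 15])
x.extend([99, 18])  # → [92, 100, 97, 4, 45, 90, 15, 99, 18]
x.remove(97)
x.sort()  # [4, 15, 18, 45, 90, 92, 99, 100]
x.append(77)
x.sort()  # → [4, 15, 18, 45, 77, 90, 92, 99, 100]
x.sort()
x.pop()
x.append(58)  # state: [4, 15, 18, 45, 77, 90, 92, 99, 58]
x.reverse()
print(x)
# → [58, 99, 92, 90, 77, 45, 18, 15, 4]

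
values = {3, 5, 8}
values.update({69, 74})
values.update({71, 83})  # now {3, 5, 8, 69, 71, 74, 83}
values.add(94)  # {3, 5, 8, 69, 71, 74, 83, 94}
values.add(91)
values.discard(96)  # {3, 5, 8, 69, 71, 74, 83, 91, 94}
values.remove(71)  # {3, 5, 8, 69, 74, 83, 91, 94}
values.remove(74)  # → {3, 5, 8, 69, 83, 91, 94}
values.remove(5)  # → {3, 8, 69, 83, 91, 94}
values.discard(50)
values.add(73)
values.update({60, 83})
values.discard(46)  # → {3, 8, 60, 69, 73, 83, 91, 94}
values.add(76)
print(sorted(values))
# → [3, 8, 60, 69, 73, 76, 83, 91, 94]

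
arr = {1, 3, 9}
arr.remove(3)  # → {1, 9}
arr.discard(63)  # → {1, 9}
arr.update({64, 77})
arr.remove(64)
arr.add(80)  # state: {1, 9, 77, 80}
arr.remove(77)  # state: {1, 9, 80}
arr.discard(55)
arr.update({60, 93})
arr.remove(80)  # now {1, 9, 60, 93}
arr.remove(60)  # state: {1, 9, 93}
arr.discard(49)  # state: {1, 9, 93}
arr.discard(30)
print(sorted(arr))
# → [1, 9, 93]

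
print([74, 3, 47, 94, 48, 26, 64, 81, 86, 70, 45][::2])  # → [74, 47, 48, 64, 86, 45]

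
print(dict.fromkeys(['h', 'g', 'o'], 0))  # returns {'h': 0, 'g': 0, 'o': 0}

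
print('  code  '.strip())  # code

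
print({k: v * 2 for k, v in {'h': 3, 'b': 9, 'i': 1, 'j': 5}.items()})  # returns {'h': 6, 'b': 18, 'i': 2, 'j': 10}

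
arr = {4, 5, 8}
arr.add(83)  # {4, 5, 8, 83}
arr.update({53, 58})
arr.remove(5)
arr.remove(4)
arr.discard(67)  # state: {8, 53, 58, 83}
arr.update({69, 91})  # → {8, 53, 58, 69, 83, 91}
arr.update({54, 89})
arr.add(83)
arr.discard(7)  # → {8, 53, 54, 58, 69, 83, 89, 91}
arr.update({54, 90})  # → {8, 53, 54, 58, 69, 83, 89, 90, 91}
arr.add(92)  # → {8, 53, 54, 58, 69, 83, 89, 90, 91, 92}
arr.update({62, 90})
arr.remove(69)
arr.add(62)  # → {8, 53, 54, 58, 62, 83, 89, 90, 91, 92}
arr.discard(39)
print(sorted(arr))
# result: [8, 53, 54, 58, 62, 83, 89, 90, 91, 92]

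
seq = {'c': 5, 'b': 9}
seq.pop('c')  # 5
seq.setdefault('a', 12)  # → 12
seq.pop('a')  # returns 12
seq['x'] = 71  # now {'b': 9, 'x': 71}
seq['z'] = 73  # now {'b': 9, 'x': 71, 'z': 73}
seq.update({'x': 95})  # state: {'b': 9, 'x': 95, 'z': 73}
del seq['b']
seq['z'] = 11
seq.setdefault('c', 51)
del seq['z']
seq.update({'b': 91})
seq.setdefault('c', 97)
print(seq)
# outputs {'x': 95, 'c': 51, 'b': 91}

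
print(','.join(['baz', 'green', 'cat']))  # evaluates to baz,green,cat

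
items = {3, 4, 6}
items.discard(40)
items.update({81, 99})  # {3, 4, 6, 81, 99}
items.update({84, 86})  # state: {3, 4, 6, 81, 84, 86, 99}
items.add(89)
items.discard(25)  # {3, 4, 6, 81, 84, 86, 89, 99}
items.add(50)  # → {3, 4, 6, 50, 81, 84, 86, 89, 99}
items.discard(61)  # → {3, 4, 6, 50, 81, 84, 86, 89, 99}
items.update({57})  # {3, 4, 6, 50, 57, 81, 84, 86, 89, 99}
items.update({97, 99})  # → {3, 4, 6, 50, 57, 81, 84, 86, 89, 97, 99}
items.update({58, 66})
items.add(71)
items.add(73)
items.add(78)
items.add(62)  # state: {3, 4, 6, 50, 57, 58, 62, 66, 71, 73, 78, 81, 84, 86, 89, 97, 99}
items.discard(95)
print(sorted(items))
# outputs [3, 4, 6, 50, 57, 58, 62, 66, 71, 73, 78, 81, 84, 86, 89, 97, 99]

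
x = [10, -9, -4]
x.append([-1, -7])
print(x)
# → [10, -9, -4, [-1, -7]]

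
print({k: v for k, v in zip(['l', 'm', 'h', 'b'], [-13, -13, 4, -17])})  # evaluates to {'l': -13, 'm': -13, 'h': 4, 'b': -17}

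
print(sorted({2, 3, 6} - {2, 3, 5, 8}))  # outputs [6]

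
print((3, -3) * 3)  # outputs (3, -3, 3, -3, 3, -3)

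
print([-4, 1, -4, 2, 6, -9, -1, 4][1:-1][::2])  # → [1, 2, -9]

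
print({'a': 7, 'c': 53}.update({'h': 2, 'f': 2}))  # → None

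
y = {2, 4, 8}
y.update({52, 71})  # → {2, 4, 8, 52, 71}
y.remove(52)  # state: {2, 4, 8, 71}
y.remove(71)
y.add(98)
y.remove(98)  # {2, 4, 8}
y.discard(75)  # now {2, 4, 8}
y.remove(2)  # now {4, 8}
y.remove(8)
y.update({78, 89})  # {4, 78, 89}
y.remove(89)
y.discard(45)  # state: {4, 78}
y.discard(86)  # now {4, 78}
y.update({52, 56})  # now {4, 52, 56, 78}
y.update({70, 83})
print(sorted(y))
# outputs [4, 52, 56, 70, 78, 83]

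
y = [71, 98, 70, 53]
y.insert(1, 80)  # [71, 80, 98, 70, 53]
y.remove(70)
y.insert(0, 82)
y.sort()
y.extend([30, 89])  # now [53, 71, 80, 82, 98, 30, 89]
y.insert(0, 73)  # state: [73, 53, 71, 80, 82, 98, 30, 89]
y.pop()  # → 89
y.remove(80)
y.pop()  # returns 30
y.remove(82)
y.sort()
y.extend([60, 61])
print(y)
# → [53, 71, 73, 98, 60, 61]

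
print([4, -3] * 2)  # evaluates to [4, -3, 4, -3]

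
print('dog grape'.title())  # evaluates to Dog Grape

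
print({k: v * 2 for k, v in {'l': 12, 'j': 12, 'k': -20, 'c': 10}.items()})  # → {'l': 24, 'j': 24, 'k': -40, 'c': 20}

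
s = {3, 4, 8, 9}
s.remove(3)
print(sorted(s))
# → [4, 8, 9]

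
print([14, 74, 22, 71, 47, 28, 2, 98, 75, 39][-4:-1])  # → [2, 98, 75]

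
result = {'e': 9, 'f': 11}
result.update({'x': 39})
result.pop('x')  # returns 39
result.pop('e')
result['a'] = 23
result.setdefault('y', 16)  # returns 16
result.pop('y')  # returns 16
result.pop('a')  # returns 23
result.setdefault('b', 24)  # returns 24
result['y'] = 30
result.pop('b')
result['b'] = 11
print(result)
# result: {'f': 11, 'y': 30, 'b': 11}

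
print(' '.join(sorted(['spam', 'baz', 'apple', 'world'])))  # apple baz spam world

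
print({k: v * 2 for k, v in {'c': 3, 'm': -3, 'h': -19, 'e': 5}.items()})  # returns {'c': 6, 'm': -6, 'h': -38, 'e': 10}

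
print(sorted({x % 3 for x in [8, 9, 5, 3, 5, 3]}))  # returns [0, 2]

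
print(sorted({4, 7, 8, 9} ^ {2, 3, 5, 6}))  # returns [2, 3, 4, 5, 6, 7, 8, 9]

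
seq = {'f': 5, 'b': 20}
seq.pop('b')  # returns 20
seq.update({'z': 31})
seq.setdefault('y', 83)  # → 83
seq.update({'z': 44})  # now {'f': 5, 'z': 44, 'y': 83}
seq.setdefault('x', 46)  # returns 46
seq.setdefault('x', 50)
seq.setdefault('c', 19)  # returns 19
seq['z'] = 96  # {'f': 5, 'z': 96, 'y': 83, 'x': 46, 'c': 19}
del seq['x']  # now {'f': 5, 'z': 96, 'y': 83, 'c': 19}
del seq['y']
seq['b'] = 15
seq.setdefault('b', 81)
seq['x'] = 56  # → {'f': 5, 'z': 96, 'c': 19, 'b': 15, 'x': 56}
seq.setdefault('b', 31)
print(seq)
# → {'f': 5, 'z': 96, 'c': 19, 'b': 15, 'x': 56}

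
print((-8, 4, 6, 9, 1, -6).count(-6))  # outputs 1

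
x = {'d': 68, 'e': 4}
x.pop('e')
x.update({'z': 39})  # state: {'d': 68, 'z': 39}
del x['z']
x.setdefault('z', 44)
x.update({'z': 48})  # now {'d': 68, 'z': 48}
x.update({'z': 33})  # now {'d': 68, 'z': 33}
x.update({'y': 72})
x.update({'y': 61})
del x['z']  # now {'d': 68, 'y': 61}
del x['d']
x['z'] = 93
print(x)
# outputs {'y': 61, 'z': 93}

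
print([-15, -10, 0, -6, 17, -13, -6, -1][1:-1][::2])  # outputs [-10, -6, -13]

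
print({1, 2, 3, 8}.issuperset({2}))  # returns True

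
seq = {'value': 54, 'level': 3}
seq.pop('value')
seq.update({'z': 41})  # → {'level': 3, 'z': 41}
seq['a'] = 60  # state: {'level': 3, 'z': 41, 'a': 60}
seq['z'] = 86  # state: {'level': 3, 'z': 86, 'a': 60}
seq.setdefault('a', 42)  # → 60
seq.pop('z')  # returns 86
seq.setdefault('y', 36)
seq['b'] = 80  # {'level': 3, 'a': 60, 'y': 36, 'b': 80}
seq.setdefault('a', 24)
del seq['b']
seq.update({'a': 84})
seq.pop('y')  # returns 36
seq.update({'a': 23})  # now {'level': 3, 'a': 23}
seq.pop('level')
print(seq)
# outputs {'a': 23}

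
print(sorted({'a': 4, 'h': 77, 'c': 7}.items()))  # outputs [('a', 4), ('c', 7), ('h', 77)]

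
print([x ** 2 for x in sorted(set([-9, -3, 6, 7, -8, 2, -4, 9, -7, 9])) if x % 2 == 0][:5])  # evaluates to [64, 16, 4, 36]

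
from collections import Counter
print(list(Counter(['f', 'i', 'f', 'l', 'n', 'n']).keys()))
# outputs ['f', 'i', 'l', 'n']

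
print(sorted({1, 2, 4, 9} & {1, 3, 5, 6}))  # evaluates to [1]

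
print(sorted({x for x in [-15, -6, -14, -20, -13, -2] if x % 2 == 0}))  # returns [-20, -14, -6, -2]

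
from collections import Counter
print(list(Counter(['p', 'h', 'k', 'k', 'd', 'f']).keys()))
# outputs ['p', 'h', 'k', 'd', 'f']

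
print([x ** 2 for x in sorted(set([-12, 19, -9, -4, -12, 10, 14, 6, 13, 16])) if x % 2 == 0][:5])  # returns [144, 16, 36, 100, 196]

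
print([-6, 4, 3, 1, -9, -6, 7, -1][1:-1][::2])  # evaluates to [4, 1, -6]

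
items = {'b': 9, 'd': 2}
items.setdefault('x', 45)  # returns 45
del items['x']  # {'b': 9, 'd': 2}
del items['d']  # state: {'b': 9}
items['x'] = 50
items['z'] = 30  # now {'b': 9, 'x': 50, 'z': 30}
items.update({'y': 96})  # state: {'b': 9, 'x': 50, 'z': 30, 'y': 96}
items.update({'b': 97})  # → {'b': 97, 'x': 50, 'z': 30, 'y': 96}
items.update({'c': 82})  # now {'b': 97, 'x': 50, 'z': 30, 'y': 96, 'c': 82}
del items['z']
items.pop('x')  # 50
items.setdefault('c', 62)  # 82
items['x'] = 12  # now {'b': 97, 'y': 96, 'c': 82, 'x': 12}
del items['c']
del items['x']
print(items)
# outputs {'b': 97, 'y': 96}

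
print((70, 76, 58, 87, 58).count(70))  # 1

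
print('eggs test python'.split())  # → ['eggs', 'test', 'python']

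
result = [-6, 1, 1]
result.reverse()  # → [1, 1, -6]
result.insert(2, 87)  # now [1, 1, 87, -6]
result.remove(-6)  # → [1, 1, 87]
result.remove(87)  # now [1, 1]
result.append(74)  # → [1, 1, 74]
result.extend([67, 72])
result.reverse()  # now [72, 67, 74, 1, 1]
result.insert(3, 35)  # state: [72, 67, 74, 35, 1, 1]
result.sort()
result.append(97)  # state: [1, 1, 35, 67, 72, 74, 97]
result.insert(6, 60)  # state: [1, 1, 35, 67, 72, 74, 60, 97]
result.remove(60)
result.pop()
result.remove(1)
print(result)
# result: [1, 35, 67, 72, 74]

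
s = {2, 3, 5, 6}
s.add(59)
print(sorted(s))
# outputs [2, 3, 5, 6, 59]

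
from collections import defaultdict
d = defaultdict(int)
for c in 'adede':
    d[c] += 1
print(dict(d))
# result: {'a': 1, 'd': 2, 'e': 2}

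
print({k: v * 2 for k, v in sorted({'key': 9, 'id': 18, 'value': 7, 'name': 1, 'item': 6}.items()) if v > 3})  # {'id': 36, 'item': 12, 'key': 18, 'value': 14}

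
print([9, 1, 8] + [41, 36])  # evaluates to [9, 1, 8, 41, 36]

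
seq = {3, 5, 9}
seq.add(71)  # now {3, 5, 9, 71}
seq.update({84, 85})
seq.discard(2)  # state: {3, 5, 9, 71, 84, 85}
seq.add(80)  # {3, 5, 9, 71, 80, 84, 85}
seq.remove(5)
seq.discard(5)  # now {3, 9, 71, 80, 84, 85}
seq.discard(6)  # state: {3, 9, 71, 80, 84, 85}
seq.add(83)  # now {3, 9, 71, 80, 83, 84, 85}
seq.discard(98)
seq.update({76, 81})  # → {3, 9, 71, 76, 80, 81, 83, 84, 85}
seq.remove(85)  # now {3, 9, 71, 76, 80, 81, 83, 84}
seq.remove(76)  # {3, 9, 71, 80, 81, 83, 84}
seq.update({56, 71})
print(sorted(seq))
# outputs [3, 9, 56, 71, 80, 81, 83, 84]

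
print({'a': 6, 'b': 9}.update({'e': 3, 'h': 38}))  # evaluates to None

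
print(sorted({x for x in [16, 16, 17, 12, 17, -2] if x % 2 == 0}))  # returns [-2, 12, 16]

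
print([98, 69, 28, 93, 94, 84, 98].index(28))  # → 2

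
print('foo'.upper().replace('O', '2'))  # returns F22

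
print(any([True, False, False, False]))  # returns True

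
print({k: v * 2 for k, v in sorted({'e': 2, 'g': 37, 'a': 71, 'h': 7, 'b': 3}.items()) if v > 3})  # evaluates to {'a': 142, 'g': 74, 'h': 14}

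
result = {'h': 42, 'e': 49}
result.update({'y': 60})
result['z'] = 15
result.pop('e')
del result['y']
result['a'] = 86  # {'h': 42, 'z': 15, 'a': 86}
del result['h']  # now {'z': 15, 'a': 86}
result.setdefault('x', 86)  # 86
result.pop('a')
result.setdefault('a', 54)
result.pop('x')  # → 86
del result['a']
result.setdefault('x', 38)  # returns 38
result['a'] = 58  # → {'z': 15, 'x': 38, 'a': 58}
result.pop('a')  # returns 58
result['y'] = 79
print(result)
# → {'z': 15, 'x': 38, 'y': 79}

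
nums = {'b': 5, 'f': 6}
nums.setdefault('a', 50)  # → 50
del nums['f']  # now {'b': 5, 'a': 50}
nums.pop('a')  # 50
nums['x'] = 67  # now {'b': 5, 'x': 67}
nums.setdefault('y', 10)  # 10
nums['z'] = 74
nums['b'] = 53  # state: {'b': 53, 'x': 67, 'y': 10, 'z': 74}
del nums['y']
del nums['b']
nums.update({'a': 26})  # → {'x': 67, 'z': 74, 'a': 26}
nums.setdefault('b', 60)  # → 60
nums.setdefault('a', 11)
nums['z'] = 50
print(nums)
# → {'x': 67, 'z': 50, 'a': 26, 'b': 60}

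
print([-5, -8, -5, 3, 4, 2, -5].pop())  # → -5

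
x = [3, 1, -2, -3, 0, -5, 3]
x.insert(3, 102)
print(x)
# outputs [3, 1, -2, 102, -3, 0, -5, 3]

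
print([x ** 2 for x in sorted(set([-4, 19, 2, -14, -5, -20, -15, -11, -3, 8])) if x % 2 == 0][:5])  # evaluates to [400, 196, 16, 4, 64]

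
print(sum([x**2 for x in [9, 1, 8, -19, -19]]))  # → 868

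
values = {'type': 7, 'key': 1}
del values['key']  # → {'type': 7}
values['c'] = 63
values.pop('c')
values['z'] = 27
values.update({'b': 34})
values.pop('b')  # 34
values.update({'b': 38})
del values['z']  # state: {'type': 7, 'b': 38}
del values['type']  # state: {'b': 38}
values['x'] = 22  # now {'b': 38, 'x': 22}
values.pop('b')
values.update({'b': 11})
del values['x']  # {'b': 11}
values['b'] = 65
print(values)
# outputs {'b': 65}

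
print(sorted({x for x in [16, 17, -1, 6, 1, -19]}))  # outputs [-19, -1, 1, 6, 16, 17]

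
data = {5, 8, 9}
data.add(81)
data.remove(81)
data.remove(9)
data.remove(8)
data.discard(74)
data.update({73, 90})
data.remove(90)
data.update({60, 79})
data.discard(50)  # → {5, 60, 73, 79}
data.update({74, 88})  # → {5, 60, 73, 74, 79, 88}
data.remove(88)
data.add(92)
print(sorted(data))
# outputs [5, 60, 73, 74, 79, 92]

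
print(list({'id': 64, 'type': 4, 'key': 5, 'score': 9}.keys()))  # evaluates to ['id', 'type', 'key', 'score']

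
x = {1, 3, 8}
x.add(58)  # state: {1, 3, 8, 58}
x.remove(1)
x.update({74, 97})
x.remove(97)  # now {3, 8, 58, 74}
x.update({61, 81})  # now {3, 8, 58, 61, 74, 81}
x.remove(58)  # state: {3, 8, 61, 74, 81}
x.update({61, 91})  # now {3, 8, 61, 74, 81, 91}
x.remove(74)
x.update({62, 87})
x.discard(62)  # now {3, 8, 61, 81, 87, 91}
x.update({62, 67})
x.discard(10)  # {3, 8, 61, 62, 67, 81, 87, 91}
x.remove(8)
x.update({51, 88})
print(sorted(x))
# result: [3, 51, 61, 62, 67, 81, 87, 88, 91]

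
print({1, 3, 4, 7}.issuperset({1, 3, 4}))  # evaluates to True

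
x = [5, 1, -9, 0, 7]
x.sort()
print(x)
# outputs [-9, 0, 1, 5, 7]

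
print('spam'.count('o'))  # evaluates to 0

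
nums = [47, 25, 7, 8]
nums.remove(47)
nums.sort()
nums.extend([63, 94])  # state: [7, 8, 25, 63, 94]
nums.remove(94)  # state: [7, 8, 25, 63]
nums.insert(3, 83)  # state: [7, 8, 25, 83, 63]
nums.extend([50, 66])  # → [7, 8, 25, 83, 63, 50, 66]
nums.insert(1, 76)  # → [7, 76, 8, 25, 83, 63, 50, 66]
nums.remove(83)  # [7, 76, 8, 25, 63, 50, 66]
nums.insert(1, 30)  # [7, 30, 76, 8, 25, 63, 50, 66]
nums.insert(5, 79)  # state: [7, 30, 76, 8, 25, 79, 63, 50, 66]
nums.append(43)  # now [7, 30, 76, 8, 25, 79, 63, 50, 66, 43]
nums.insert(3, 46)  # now [7, 30, 76, 46, 8, 25, 79, 63, 50, 66, 43]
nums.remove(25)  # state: [7, 30, 76, 46, 8, 79, 63, 50, 66, 43]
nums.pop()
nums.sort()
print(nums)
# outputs [7, 8, 30, 46, 50, 63, 66, 76, 79]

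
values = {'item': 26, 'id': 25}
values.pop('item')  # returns 26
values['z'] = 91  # {'id': 25, 'z': 91}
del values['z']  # {'id': 25}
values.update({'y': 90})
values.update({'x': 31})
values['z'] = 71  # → {'id': 25, 'y': 90, 'x': 31, 'z': 71}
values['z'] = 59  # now {'id': 25, 'y': 90, 'x': 31, 'z': 59}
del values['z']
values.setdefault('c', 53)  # 53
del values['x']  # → {'id': 25, 'y': 90, 'c': 53}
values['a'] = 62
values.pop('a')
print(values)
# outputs {'id': 25, 'y': 90, 'c': 53}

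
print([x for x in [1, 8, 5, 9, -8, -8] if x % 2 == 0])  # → [8, -8, -8]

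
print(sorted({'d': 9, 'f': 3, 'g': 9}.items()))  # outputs [('d', 9), ('f', 3), ('g', 9)]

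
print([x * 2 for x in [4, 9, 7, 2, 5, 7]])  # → [8, 18, 14, 4, 10, 14]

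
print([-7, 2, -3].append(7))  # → None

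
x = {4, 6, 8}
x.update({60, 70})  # {4, 6, 8, 60, 70}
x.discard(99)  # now {4, 6, 8, 60, 70}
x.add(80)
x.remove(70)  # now {4, 6, 8, 60, 80}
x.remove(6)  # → {4, 8, 60, 80}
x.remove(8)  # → {4, 60, 80}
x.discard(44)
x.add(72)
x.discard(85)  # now {4, 60, 72, 80}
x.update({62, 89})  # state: {4, 60, 62, 72, 80, 89}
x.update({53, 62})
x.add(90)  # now {4, 53, 60, 62, 72, 80, 89, 90}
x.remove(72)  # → {4, 53, 60, 62, 80, 89, 90}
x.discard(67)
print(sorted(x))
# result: [4, 53, 60, 62, 80, 89, 90]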